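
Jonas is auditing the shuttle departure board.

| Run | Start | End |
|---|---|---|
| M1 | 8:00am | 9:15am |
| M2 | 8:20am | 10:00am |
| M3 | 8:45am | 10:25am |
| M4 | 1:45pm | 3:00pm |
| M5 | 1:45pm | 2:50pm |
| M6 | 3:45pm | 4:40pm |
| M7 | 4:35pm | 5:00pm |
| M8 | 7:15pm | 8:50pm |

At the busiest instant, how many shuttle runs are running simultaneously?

Sweep the timeline, counting +1 at each start and −1 at each end (ends before starts at a tie):
8:00am start M1 → 1
8:20am start M2 → 2
8:45am start M3 → 3
9:15am end M1 → 2
10:00am end M2 → 1
10:25am end M3 → 0
1:45pm start M4 → 1
1:45pm start M5 → 2
2:50pm end M5 → 1
3:00pm end M4 → 0
3:45pm start M6 → 1
4:35pm start M7 → 2
4:40pm end M6 → 1
5:00pm end M7 → 0
7:15pm start M8 → 1
8:50pm end M8 → 0
Peak is 3, at 8:45am (M1, M2, M3).

3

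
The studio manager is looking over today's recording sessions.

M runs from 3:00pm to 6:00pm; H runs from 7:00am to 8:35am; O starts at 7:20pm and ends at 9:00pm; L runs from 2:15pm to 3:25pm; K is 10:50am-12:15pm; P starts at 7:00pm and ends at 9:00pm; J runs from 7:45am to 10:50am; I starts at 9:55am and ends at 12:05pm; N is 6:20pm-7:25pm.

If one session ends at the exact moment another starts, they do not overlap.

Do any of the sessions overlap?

Yes

Check each pair: they overlap iff neither finishes before the other starts.
Sorted by start: H, J, I, K, L, M, N, P, O.
J starts before H ends → H and J overlap.
That's a conflict, so the schedule is not conflict-free.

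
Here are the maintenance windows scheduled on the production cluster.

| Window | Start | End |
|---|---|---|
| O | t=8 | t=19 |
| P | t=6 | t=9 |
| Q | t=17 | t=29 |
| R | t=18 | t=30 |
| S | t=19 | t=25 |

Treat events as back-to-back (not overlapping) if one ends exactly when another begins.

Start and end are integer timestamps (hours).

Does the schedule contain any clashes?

Yes

Sorted by start: P, O, Q, R, S.
O starts before P ends → P and O overlap.
That's a conflict, so the schedule is not conflict-free.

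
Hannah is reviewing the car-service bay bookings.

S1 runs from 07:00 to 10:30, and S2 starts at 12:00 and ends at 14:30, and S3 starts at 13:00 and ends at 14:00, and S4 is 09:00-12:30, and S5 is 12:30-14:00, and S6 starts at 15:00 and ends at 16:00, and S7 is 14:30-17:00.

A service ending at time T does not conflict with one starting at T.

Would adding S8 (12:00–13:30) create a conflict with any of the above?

Yes — it overlaps S2, S3, S4, S5

S1: ends 10:30 at or before S8 starts 12:00 → clear.
S4: starts 09:00 before S8 ends 13:30, and ends 12:30 after S8 starts 12:00 → overlap.
S2: starts 12:00 before S8 ends 13:30, and ends 14:30 after S8 starts 12:00 → overlap.
S5: starts 12:30 before S8 ends 13:30, and ends 14:00 after S8 starts 12:00 → overlap.
S3: starts 13:00 before S8 ends 13:30, and ends 14:00 after S8 starts 12:00 → overlap.
S7: starts 14:30 at or after S8 ends 13:30 → clear.
S6: starts 15:00 at or after S8 ends 13:30 → clear.
S8 overlaps S2, S3, S4, S5.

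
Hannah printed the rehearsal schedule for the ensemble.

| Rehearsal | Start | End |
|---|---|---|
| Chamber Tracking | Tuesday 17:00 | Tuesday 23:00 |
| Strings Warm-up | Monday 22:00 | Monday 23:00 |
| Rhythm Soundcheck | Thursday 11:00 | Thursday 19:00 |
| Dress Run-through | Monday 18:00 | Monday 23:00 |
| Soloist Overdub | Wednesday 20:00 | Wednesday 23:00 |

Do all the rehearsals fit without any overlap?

Sorted by start: Dress Run-through, Strings Warm-up, Chamber Tracking, Soloist Overdub, Rhythm Soundcheck.
Strings Warm-up starts before Dress Run-through ends → Dress Run-through and Strings Warm-up overlap.
That's a conflict, so the schedule is not conflict-free.

No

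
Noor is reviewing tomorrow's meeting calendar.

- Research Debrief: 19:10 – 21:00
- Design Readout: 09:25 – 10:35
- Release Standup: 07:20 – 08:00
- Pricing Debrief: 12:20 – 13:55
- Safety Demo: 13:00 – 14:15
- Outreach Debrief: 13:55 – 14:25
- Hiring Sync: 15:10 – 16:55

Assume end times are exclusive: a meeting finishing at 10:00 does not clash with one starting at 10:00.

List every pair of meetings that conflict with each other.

Check each pair: they overlap iff neither finishes before the other starts.
Sorted by start: Release Standup, Design Readout, Pricing Debrief, Safety Demo, Outreach Debrief, Hiring Sync, Research Debrief.
Design Readout starts after Release Standup ends, so nothing later overlaps Release Standup either.
Pricing Debrief starts after Design Readout ends, so nothing later overlaps Design Readout either.
Safety Demo starts before Pricing Debrief ends → Pricing Debrief and Safety Demo overlap.
Outreach Debrief starts exactly when Pricing Debrief ends (back-to-back, no overlap), so nothing later overlaps Pricing Debrief either.
Outreach Debrief starts before Safety Demo ends → Safety Demo and Outreach Debrief overlap.
Hiring Sync starts after Safety Demo ends, so nothing later overlaps Safety Demo either.
Hiring Sync starts after Outreach Debrief ends, so nothing later overlaps Outreach Debrief either.
Research Debrief starts after Hiring Sync ends.

Outreach Debrief & Safety Demo, Pricing Debrief & Safety Demo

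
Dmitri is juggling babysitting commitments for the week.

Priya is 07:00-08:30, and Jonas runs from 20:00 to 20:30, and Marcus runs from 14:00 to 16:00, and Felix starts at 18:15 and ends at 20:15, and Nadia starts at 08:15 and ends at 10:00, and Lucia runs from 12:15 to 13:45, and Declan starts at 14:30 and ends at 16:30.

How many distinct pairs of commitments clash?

Check each pair: they overlap iff neither finishes before the other starts.
Sorted by start: Priya, Nadia, Lucia, Marcus, Declan, Felix, Jonas.
Nadia starts before Priya ends → Priya and Nadia overlap.
Lucia starts after Priya ends, so nothing later overlaps Priya either.
Lucia starts after Nadia ends, so nothing later overlaps Nadia either.
Marcus starts after Lucia ends, so nothing later overlaps Lucia either.
Declan starts before Marcus ends → Marcus and Declan overlap.
Felix starts after Marcus ends, so nothing later overlaps Marcus either.
Felix starts after Declan ends, so nothing later overlaps Declan either.
Jonas starts before Felix ends → Felix and Jonas overlap.
Overlapping pairs: Declan & Marcus, Felix & Jonas, Nadia & Priya — 3 in total.

3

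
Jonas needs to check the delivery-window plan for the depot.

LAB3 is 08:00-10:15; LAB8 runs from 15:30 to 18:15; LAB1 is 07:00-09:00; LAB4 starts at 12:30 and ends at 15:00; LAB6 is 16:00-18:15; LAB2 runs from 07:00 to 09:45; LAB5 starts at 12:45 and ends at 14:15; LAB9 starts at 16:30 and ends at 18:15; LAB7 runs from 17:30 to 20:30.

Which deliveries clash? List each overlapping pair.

Sorted by start: LAB1, LAB2, LAB3, LAB4, LAB5, LAB8, LAB6, LAB9, LAB7.
LAB2 starts before LAB1 ends → LAB1 and LAB2 overlap.
LAB3 starts before LAB1 ends → LAB1 and LAB3 overlap.
LAB4 starts after LAB1 ends, so nothing later overlaps LAB1 either.
LAB3 starts before LAB2 ends → LAB2 and LAB3 overlap.
LAB4 starts after LAB2 ends, so nothing later overlaps LAB2 either.
LAB4 starts after LAB3 ends, so nothing later overlaps LAB3 either.
LAB5 starts before LAB4 ends → LAB4 and LAB5 overlap.
LAB8 starts after LAB4 ends, so nothing later overlaps LAB4 either.
LAB8 starts after LAB5 ends, so nothing later overlaps LAB5 either.
LAB6 starts before LAB8 ends → LAB8 and LAB6 overlap.
LAB9 starts before LAB8 ends → LAB8 and LAB9 overlap.
LAB7 starts before LAB8 ends → LAB8 and LAB7 overlap.
LAB9 starts before LAB6 ends → LAB6 and LAB9 overlap.
LAB7 starts before LAB6 ends → LAB6 and LAB7 overlap.
LAB7 starts before LAB9 ends → LAB9 and LAB7 overlap.

LAB1 & LAB2, LAB1 & LAB3, LAB2 & LAB3, LAB4 & LAB5, LAB6 & LAB7, LAB6 & LAB8, LAB6 & LAB9, LAB7 & LAB8, LAB7 & LAB9, LAB8 & LAB9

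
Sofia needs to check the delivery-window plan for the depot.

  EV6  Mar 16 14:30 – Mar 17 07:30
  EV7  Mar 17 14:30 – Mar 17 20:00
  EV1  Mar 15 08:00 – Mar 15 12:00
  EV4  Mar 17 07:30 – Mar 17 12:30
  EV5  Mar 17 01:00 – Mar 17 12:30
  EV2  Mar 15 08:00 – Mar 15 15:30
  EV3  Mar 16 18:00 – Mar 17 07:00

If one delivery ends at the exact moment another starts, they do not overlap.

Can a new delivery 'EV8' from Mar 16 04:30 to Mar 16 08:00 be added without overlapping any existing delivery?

Yes — the slot is free

EV1: ends Mar 15 12:00 at or before EV8 starts Mar 16 04:30 → clear.
EV2: ends Mar 15 15:30 at or before EV8 starts Mar 16 04:30 → clear.
EV6: starts Mar 16 14:30 at or after EV8 ends Mar 16 08:00 → clear.
EV3: starts Mar 16 18:00 at or after EV8 ends Mar 16 08:00 → clear.
EV5: starts Mar 17 01:00 at or after EV8 ends Mar 16 08:00 → clear.
EV4: starts Mar 17 07:30 at or after EV8 ends Mar 16 08:00 → clear.
EV7: starts Mar 17 14:30 at or after EV8 ends Mar 16 08:00 → clear.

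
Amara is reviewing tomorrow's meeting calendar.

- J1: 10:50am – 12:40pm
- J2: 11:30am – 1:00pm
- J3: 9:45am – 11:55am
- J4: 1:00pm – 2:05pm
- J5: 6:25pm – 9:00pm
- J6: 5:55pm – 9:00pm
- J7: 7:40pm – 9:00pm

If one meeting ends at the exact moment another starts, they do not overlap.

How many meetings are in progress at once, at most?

3

Walk through starts and ends in time order (an end at T is processed before a start at T):
9:45am start J3 → 1
10:50am start J1 → 2
11:30am start J2 → 3
11:55am end J3 → 2
12:40pm end J1 → 1
1:00pm end J2 → 0
1:00pm start J4 → 1
2:05pm end J4 → 0
5:55pm start J6 → 1
6:25pm start J5 → 2
7:40pm start J7 → 3
9:00pm end J5 → 2
9:00pm end J6 → 1
9:00pm end J7 → 0
Peak is 3, at 11:30am (J1, J2, J3).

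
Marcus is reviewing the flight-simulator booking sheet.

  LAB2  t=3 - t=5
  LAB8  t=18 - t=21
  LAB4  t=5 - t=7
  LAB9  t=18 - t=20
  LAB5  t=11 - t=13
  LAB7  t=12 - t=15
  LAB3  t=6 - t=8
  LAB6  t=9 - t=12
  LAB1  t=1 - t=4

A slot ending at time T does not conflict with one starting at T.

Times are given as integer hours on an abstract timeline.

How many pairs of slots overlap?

Check each pair: they overlap iff neither finishes before the other starts.
Sorted by start: LAB1, LAB2, LAB4, LAB3, LAB6, LAB5, LAB7, LAB8, LAB9.
LAB2 starts before LAB1 ends → LAB1 and LAB2 overlap.
LAB4 starts after LAB1 ends, so LAB1 has no further overlaps.
LAB4 starts exactly when LAB2 ends (back-to-back, no overlap), so LAB2 has no further overlaps.
LAB3 starts before LAB4 ends → LAB4 and LAB3 overlap.
LAB6 starts after LAB4 ends, so LAB4 has no further overlaps.
LAB6 starts after LAB3 ends, so LAB3 has no further overlaps.
LAB5 starts before LAB6 ends → LAB6 and LAB5 overlap.
LAB7 starts exactly when LAB6 ends (back-to-back, no overlap), so LAB6 has no further overlaps.
LAB7 starts before LAB5 ends → LAB5 and LAB7 overlap.
LAB8 starts after LAB5 ends, so LAB5 has no further overlaps.
LAB8 starts after LAB7 ends, so LAB7 has no further overlaps.
LAB9 starts before LAB8 ends → LAB8 and LAB9 overlap.
Overlapping pairs: LAB1 & LAB2, LAB3 & LAB4, LAB5 & LAB6, LAB5 & LAB7, LAB8 & LAB9 — 5 in total.

5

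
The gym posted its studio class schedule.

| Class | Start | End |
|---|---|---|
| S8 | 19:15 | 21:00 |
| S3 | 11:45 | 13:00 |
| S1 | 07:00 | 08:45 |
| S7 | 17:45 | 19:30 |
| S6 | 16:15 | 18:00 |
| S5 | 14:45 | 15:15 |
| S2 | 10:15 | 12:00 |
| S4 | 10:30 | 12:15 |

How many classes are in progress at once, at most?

3

Sort all start/end points and keep a running count:
07:00 start S1 → 1
08:45 end S1 → 0
10:15 start S2 → 1
10:30 start S4 → 2
11:45 start S3 → 3
12:00 end S2 → 2
12:15 end S4 → 1
13:00 end S3 → 0
14:45 start S5 → 1
15:15 end S5 → 0
16:15 start S6 → 1
17:45 start S7 → 2
18:00 end S6 → 1
19:15 start S8 → 2
19:30 end S7 → 1
21:00 end S8 → 0
Peak is 3, at 11:45 (S2, S3, S4).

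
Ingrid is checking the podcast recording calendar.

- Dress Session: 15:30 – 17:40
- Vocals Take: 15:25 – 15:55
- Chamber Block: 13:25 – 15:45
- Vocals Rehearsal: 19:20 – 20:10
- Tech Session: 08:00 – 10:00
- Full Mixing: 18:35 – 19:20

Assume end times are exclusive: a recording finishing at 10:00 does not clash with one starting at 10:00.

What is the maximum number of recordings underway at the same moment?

Sweep the timeline, counting +1 at each start and −1 at each end (ends before starts at a tie):
08:00 start Tech Session → 1
10:00 end Tech Session → 0
13:25 start Chamber Block → 1
15:25 start Vocals Take → 2
15:30 start Dress Session → 3
15:45 end Chamber Block → 2
15:55 end Vocals Take → 1
17:40 end Dress Session → 0
18:35 start Full Mixing → 1
19:20 end Full Mixing → 0
19:20 start Vocals Rehearsal → 1
20:10 end Vocals Rehearsal → 0
Peak is 3, at 15:30 (Chamber Block, Dress Session, Vocals Take).

3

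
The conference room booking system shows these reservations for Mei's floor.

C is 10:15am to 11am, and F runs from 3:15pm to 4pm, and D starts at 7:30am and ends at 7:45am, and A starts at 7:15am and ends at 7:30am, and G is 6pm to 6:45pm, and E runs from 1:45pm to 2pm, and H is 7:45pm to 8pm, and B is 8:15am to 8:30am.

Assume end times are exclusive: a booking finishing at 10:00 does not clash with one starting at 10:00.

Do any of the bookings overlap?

Sorted by start: A, D, B, C, E, F, G, H.
D starts exactly when A ends (back-to-back, no overlap) — done with A.
B starts after D ends — done with D.
C starts after B ends — done with B.
E starts after C ends — done with C.
F starts after E ends — done with E.
G starts after F ends — done with F.
H starts after G ends.
Every pair is clear; the schedule has no overlaps.

No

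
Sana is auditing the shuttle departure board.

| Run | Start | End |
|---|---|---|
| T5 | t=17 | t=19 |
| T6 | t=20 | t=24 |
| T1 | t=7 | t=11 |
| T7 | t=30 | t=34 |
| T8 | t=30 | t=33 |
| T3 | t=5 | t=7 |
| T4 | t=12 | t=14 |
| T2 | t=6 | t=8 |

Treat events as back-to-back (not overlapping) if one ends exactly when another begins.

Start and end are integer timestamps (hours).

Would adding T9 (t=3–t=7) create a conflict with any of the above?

T3: starts t=5 before T9 ends t=7, and ends t=7 after T9 starts t=3 → overlap.
T2: starts t=6 before T9 ends t=7, and ends t=8 after T9 starts t=3 → overlap.
T1: starts t=7 at or after T9 ends t=7 → clear.
T4: starts t=12 at or after T9 ends t=7 → clear.
T5: starts t=17 at or after T9 ends t=7 → clear.
T6: starts t=20 at or after T9 ends t=7 → clear.
T7: starts t=30 at or after T9 ends t=7 → clear.
T8: starts t=30 at or after T9 ends t=7 → clear.
T9 overlaps T2, T3.

Yes — it overlaps T2, T3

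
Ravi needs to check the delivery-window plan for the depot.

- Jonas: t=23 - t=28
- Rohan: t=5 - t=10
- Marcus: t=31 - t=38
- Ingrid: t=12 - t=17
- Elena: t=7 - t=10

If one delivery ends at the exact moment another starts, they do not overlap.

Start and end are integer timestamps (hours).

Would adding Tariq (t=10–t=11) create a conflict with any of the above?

Rohan: ends t=10 at or before Tariq starts t=10 → clear.
Elena: ends t=10 at or before Tariq starts t=10 → clear.
Ingrid: starts t=12 at or after Tariq ends t=11 → clear.
Jonas: starts t=23 at or after Tariq ends t=11 → clear.
Marcus: starts t=31 at or after Tariq ends t=11 → clear.

No — it doesn't clash with anything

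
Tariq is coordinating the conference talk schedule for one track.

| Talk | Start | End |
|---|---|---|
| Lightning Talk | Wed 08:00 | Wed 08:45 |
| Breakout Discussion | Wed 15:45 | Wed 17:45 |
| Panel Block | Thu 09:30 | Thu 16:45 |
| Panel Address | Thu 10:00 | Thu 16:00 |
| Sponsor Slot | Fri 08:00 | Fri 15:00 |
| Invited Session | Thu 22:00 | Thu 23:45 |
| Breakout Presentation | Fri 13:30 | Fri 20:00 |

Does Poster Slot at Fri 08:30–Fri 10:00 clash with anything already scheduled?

Lightning Talk: ends Wed 08:45 at or before Poster Slot starts Fri 08:30 → clear.
Breakout Discussion: ends Wed 17:45 at or before Poster Slot starts Fri 08:30 → clear.
Panel Block: ends Thu 16:45 at or before Poster Slot starts Fri 08:30 → clear.
Panel Address: ends Thu 16:00 at or before Poster Slot starts Fri 08:30 → clear.
Invited Session: ends Thu 23:45 at or before Poster Slot starts Fri 08:30 → clear.
Sponsor Slot: starts Fri 08:00 before Poster Slot ends Fri 10:00, and ends Fri 15:00 after Poster Slot starts Fri 08:30 → overlap.
Breakout Presentation: starts Fri 13:30 at or after Poster Slot ends Fri 10:00 → clear.
Poster Slot overlaps Sponsor Slot.

Yes — it overlaps Sponsor Slot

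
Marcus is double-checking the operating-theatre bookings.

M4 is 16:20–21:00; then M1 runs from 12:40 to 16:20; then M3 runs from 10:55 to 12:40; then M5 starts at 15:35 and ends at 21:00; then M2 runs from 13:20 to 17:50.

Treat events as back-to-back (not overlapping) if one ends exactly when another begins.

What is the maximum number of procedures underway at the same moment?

3

Walk through starts and ends in time order (an end at T is processed before a start at T):
10:55 start M3 → 1
12:40 end M3 → 0
12:40 start M1 → 1
13:20 start M2 → 2
15:35 start M5 → 3
16:20 end M1 → 2
16:20 start M4 → 3
17:50 end M2 → 2
21:00 end M4 → 1
21:00 end M5 → 0
Peak is 3, at 15:35 (M1, M2, M5).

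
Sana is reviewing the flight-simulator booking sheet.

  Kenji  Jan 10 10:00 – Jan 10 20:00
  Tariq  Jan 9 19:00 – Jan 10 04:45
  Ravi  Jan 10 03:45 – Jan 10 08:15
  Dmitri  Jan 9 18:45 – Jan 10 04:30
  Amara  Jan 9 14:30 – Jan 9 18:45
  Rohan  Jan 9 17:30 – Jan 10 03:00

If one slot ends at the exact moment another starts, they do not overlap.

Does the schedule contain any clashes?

Sorted by start: Amara, Rohan, Dmitri, Tariq, Ravi, Kenji.
Rohan starts before Amara ends → Amara and Rohan overlap.
That's a conflict, so the schedule is not conflict-free.

Yes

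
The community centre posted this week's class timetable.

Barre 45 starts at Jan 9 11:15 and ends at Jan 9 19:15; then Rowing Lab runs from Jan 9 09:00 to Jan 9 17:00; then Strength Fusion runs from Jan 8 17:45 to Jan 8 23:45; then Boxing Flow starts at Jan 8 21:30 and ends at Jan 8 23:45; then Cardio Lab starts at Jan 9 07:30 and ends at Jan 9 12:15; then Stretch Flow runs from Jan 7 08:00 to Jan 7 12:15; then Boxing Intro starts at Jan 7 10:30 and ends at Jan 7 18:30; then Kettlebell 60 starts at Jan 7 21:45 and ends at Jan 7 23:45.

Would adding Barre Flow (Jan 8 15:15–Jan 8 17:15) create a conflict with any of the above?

No — it doesn't clash with anything

Stretch Flow: ends Jan 7 12:15 at or before Barre Flow starts Jan 8 15:15 → clear.
Boxing Intro: ends Jan 7 18:30 at or before Barre Flow starts Jan 8 15:15 → clear.
Kettlebell 60: ends Jan 7 23:45 at or before Barre Flow starts Jan 8 15:15 → clear.
Strength Fusion: starts Jan 8 17:45 at or after Barre Flow ends Jan 8 17:15 → clear.
Boxing Flow: starts Jan 8 21:30 at or after Barre Flow ends Jan 8 17:15 → clear.
Cardio Lab: starts Jan 9 07:30 at or after Barre Flow ends Jan 8 17:15 → clear.
Rowing Lab: starts Jan 9 09:00 at or after Barre Flow ends Jan 8 17:15 → clear.
Barre 45: starts Jan 9 11:15 at or after Barre Flow ends Jan 8 17:15 → clear.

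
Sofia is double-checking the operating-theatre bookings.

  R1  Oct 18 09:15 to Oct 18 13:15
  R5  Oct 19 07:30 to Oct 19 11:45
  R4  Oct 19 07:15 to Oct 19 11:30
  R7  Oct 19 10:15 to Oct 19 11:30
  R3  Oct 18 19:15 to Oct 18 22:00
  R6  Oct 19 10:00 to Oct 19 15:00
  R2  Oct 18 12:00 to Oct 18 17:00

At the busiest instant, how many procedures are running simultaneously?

4

Walk through starts and ends in time order (an end at T is processed before a start at T):
Oct 18 09:15 start R1 → 1
Oct 18 12:00 start R2 → 2
Oct 18 13:15 end R1 → 1
Oct 18 17:00 end R2 → 0
Oct 18 19:15 start R3 → 1
Oct 18 22:00 end R3 → 0
Oct 19 07:15 start R4 → 1
Oct 19 07:30 start R5 → 2
Oct 19 10:00 start R6 → 3
Oct 19 10:15 start R7 → 4
Oct 19 11:30 end R4 → 3
Oct 19 11:30 end R7 → 2
Oct 19 11:45 end R5 → 1
Oct 19 15:00 end R6 → 0
Peak is 4, at Oct 19 10:15 (R4, R5, R6, R7).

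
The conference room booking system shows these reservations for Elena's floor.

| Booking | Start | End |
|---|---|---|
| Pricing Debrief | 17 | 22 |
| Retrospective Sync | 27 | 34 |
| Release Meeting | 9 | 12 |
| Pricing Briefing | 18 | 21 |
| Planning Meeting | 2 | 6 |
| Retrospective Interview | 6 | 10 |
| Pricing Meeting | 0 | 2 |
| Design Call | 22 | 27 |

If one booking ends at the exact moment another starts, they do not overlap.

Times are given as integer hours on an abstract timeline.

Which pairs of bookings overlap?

Check each pair: they overlap iff neither finishes before the other starts.
Sorted by start: Pricing Meeting, Planning Meeting, Retrospective Interview, Release Meeting, Pricing Debrief, Pricing Briefing, Design Call, Retrospective Sync.
Planning Meeting starts exactly when Pricing Meeting ends (back-to-back, no overlap), so Pricing Meeting has no further overlaps.
Retrospective Interview starts exactly when Planning Meeting ends (back-to-back, no overlap), so Planning Meeting has no further overlaps.
Release Meeting starts before Retrospective Interview ends → Retrospective Interview and Release Meeting overlap.
Pricing Debrief starts after Retrospective Interview ends, so Retrospective Interview has no further overlaps.
Pricing Debrief starts after Release Meeting ends, so Release Meeting has no further overlaps.
Pricing Briefing starts before Pricing Debrief ends → Pricing Debrief and Pricing Briefing overlap.
Design Call starts exactly when Pricing Debrief ends (back-to-back, no overlap), so Pricing Debrief has no further overlaps.
Design Call starts after Pricing Briefing ends, so Pricing Briefing has no further overlaps.
Retrospective Sync starts exactly when Design Call ends (back-to-back, no overlap).

Pricing Briefing & Pricing Debrief, Release Meeting & Retrospective Interview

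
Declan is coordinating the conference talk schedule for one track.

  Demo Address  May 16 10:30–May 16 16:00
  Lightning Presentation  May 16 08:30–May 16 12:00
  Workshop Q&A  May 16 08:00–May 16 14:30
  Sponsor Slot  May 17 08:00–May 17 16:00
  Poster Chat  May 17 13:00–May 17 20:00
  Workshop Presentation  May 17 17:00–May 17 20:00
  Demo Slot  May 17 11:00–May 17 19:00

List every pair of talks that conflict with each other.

Demo Address & Lightning Presentation, Demo Address & Workshop Q&A, Demo Slot & Poster Chat, Demo Slot & Sponsor Slot, Demo Slot & Workshop Presentation, Lightning Presentation & Workshop Q&A, Poster Chat & Sponsor Slot, Poster Chat & Workshop Presentation

Check each pair: they overlap iff neither finishes before the other starts.
Sorted by start: Workshop Q&A, Lightning Presentation, Demo Address, Sponsor Slot, Demo Slot, Poster Chat, Workshop Presentation.
Lightning Presentation starts before Workshop Q&A ends → Workshop Q&A and Lightning Presentation overlap.
Demo Address starts before Workshop Q&A ends → Workshop Q&A and Demo Address overlap.
Sponsor Slot starts after Workshop Q&A ends, so Workshop Q&A has no further overlaps.
Demo Address starts before Lightning Presentation ends → Lightning Presentation and Demo Address overlap.
Sponsor Slot starts after Lightning Presentation ends, so Lightning Presentation has no further overlaps.
Sponsor Slot starts after Demo Address ends, so Demo Address has no further overlaps.
Demo Slot starts before Sponsor Slot ends → Sponsor Slot and Demo Slot overlap.
Poster Chat starts before Sponsor Slot ends → Sponsor Slot and Poster Chat overlap.
Workshop Presentation starts after Sponsor Slot ends.
Poster Chat starts before Demo Slot ends → Demo Slot and Poster Chat overlap.
Workshop Presentation starts before Demo Slot ends → Demo Slot and Workshop Presentation overlap.
Workshop Presentation starts before Poster Chat ends → Poster Chat and Workshop Presentation overlap.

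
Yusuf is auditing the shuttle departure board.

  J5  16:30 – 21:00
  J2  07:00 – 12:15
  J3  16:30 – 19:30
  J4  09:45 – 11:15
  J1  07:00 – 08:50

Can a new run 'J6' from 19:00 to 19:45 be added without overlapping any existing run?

J1: ends 08:50 at or before J6 starts 19:00 → clear.
J2: ends 12:15 at or before J6 starts 19:00 → clear.
J4: ends 11:15 at or before J6 starts 19:00 → clear.
J3: starts 16:30 before J6 ends 19:45, and ends 19:30 after J6 starts 19:00 → overlap.
J5: starts 16:30 before J6 ends 19:45, and ends 21:00 after J6 starts 19:00 → overlap.
J6 overlaps J3, J5.

No — it overlaps J3, J5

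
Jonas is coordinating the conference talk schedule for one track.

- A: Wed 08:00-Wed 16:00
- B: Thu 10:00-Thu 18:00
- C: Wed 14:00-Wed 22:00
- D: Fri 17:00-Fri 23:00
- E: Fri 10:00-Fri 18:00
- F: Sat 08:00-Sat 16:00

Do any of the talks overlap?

Sorted by start: A, C, B, E, D, F.
C starts before A ends → A and C overlap.
That's a conflict, so the schedule is not conflict-free.

Yes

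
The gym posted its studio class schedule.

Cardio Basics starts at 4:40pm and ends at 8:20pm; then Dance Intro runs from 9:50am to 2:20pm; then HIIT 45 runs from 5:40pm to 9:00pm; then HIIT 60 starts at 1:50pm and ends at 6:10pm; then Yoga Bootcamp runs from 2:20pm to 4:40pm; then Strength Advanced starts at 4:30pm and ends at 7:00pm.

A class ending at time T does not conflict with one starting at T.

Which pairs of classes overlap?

Cardio Basics & HIIT 45, Cardio Basics & HIIT 60, Cardio Basics & Strength Advanced, Dance Intro & HIIT 60, HIIT 45 & HIIT 60, HIIT 45 & Strength Advanced, HIIT 60 & Strength Advanced, HIIT 60 & Yoga Bootcamp, Strength Advanced & Yoga Bootcamp

Sorted by start: Dance Intro, HIIT 60, Yoga Bootcamp, Strength Advanced, Cardio Basics, HIIT 45.
HIIT 60 starts before Dance Intro ends → Dance Intro and HIIT 60 overlap.
Yoga Bootcamp starts exactly when Dance Intro ends (back-to-back, no overlap), so Dance Intro has no further overlaps.
Yoga Bootcamp starts before HIIT 60 ends → HIIT 60 and Yoga Bootcamp overlap.
Strength Advanced starts before HIIT 60 ends → HIIT 60 and Strength Advanced overlap.
Cardio Basics starts before HIIT 60 ends → HIIT 60 and Cardio Basics overlap.
HIIT 45 starts before HIIT 60 ends → HIIT 60 and HIIT 45 overlap.
Strength Advanced starts before Yoga Bootcamp ends → Yoga Bootcamp and Strength Advanced overlap.
Cardio Basics starts exactly when Yoga Bootcamp ends (back-to-back, no overlap), so Yoga Bootcamp has no further overlaps.
Cardio Basics starts before Strength Advanced ends → Strength Advanced and Cardio Basics overlap.
HIIT 45 starts before Strength Advanced ends → Strength Advanced and HIIT 45 overlap.
HIIT 45 starts before Cardio Basics ends → Cardio Basics and HIIT 45 overlap.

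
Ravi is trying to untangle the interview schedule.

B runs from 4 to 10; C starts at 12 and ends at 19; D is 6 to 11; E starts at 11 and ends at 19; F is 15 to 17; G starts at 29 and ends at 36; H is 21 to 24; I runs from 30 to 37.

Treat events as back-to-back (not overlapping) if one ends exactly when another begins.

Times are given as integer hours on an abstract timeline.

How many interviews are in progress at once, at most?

Sweep the timeline, counting +1 at each start and −1 at each end (ends before starts at a tie):
4 start B → 1
6 start D → 2
10 end B → 1
11 end D → 0
11 start E → 1
12 start C → 2
15 start F → 3
17 end F → 2
19 end C → 1
19 end E → 0
21 start H → 1
24 end H → 0
29 start G → 1
30 start I → 2
36 end G → 1
37 end I → 0
Peak is 3, at 15 (C, E, F).

3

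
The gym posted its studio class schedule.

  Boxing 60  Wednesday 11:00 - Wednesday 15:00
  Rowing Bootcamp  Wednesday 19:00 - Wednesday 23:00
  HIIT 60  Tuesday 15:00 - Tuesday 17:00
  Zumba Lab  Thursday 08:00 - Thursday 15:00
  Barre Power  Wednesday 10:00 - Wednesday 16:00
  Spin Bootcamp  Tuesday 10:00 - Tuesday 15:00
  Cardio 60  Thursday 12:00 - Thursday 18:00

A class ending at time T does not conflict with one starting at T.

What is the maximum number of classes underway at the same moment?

2

Sort all start/end points and keep a running count:
Tuesday 10:00 start Spin Bootcamp → 1
Tuesday 15:00 end Spin Bootcamp → 0
Tuesday 15:00 start HIIT 60 → 1
Tuesday 17:00 end HIIT 60 → 0
Wednesday 10:00 start Barre Power → 1
Wednesday 11:00 start Boxing 60 → 2
Wednesday 15:00 end Boxing 60 → 1
Wednesday 16:00 end Barre Power → 0
Wednesday 19:00 start Rowing Bootcamp → 1
Wednesday 23:00 end Rowing Bootcamp → 0
Thursday 08:00 start Zumba Lab → 1
Thursday 12:00 start Cardio 60 → 2
Thursday 15:00 end Zumba Lab → 1
Thursday 18:00 end Cardio 60 → 0
Peak is 2, at Wednesday 11:00 (Barre Power, Boxing 60).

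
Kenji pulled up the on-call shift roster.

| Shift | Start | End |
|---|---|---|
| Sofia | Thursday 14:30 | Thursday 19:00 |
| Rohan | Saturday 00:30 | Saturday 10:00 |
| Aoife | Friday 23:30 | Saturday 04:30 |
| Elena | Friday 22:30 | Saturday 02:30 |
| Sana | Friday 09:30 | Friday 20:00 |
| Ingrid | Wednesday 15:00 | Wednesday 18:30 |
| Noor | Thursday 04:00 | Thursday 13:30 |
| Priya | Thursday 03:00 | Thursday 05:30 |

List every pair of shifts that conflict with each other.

Sorted by start: Ingrid, Priya, Noor, Sofia, Sana, Elena, Aoife, Rohan.
Priya starts after Ingrid ends, so nothing later overlaps Ingrid either.
Noor starts before Priya ends → Priya and Noor overlap.
Sofia starts after Priya ends, so nothing later overlaps Priya either.
Sofia starts after Noor ends, so nothing later overlaps Noor either.
Sana starts after Sofia ends, so nothing later overlaps Sofia either.
Elena starts after Sana ends, so nothing later overlaps Sana either.
Aoife starts before Elena ends → Elena and Aoife overlap.
Rohan starts before Elena ends → Elena and Rohan overlap.
Rohan starts before Aoife ends → Aoife and Rohan overlap.

Aoife & Elena, Aoife & Rohan, Elena & Rohan, Noor & Priya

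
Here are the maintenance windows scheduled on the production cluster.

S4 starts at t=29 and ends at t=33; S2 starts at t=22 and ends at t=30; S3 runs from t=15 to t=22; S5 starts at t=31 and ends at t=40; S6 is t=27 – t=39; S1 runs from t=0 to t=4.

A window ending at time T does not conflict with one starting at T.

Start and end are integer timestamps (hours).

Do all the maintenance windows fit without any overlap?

No

Check each pair: they overlap iff neither finishes before the other starts.
Sorted by start: S1, S3, S2, S6, S4, S5.
S3 starts after S1 ends; S1 is clear from here.
S2 starts exactly when S3 ends (back-to-back, no overlap); S3 is clear from here.
S6 starts before S2 ends → S2 and S6 overlap.
That's a conflict, so the schedule is not conflict-free.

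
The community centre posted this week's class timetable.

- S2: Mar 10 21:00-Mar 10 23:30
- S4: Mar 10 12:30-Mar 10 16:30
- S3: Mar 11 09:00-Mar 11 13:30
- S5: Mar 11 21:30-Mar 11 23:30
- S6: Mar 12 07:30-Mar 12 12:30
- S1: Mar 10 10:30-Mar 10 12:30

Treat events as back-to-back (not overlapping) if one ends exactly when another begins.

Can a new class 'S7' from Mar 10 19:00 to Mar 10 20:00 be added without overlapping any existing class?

S1: ends Mar 10 12:30 at or before S7 starts Mar 10 19:00 → clear.
S4: ends Mar 10 16:30 at or before S7 starts Mar 10 19:00 → clear.
S2: starts Mar 10 21:00 at or after S7 ends Mar 10 20:00 → clear.
S3: starts Mar 11 09:00 at or after S7 ends Mar 10 20:00 → clear.
S5: starts Mar 11 21:30 at or after S7 ends Mar 10 20:00 → clear.
S6: starts Mar 12 07:30 at or after S7 ends Mar 10 20:00 → clear.

Yes — the slot is free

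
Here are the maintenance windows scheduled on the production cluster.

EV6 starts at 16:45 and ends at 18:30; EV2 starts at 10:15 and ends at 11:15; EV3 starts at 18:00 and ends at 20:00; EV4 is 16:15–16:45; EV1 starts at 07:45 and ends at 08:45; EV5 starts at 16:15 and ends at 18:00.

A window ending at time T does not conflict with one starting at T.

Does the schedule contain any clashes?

Sorted by start: EV1, EV2, EV4, EV5, EV6, EV3.
EV2 starts after EV1 ends; EV1 is clear from here.
EV4 starts after EV2 ends; EV2 is clear from here.
EV5 starts before EV4 ends → EV4 and EV5 overlap.
That's a conflict, so the schedule is not conflict-free.

Yes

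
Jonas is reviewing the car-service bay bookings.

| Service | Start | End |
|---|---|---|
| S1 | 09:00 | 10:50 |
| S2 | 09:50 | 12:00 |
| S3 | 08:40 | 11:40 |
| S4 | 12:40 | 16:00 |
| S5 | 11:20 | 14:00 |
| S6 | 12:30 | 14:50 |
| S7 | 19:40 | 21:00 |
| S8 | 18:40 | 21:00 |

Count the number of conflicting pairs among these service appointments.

Sorted by start: S3, S1, S2, S5, S6, S4, S8, S7.
S1 starts before S3 ends → S3 and S1 overlap.
S2 starts before S3 ends → S3 and S2 overlap.
S5 starts before S3 ends → S3 and S5 overlap.
S6 starts after S3 ends, so nothing later overlaps S3 either.
S2 starts before S1 ends → S1 and S2 overlap.
S5 starts after S1 ends, so nothing later overlaps S1 either.
S5 starts before S2 ends → S2 and S5 overlap.
S6 starts after S2 ends, so nothing later overlaps S2 either.
S6 starts before S5 ends → S5 and S6 overlap.
S4 starts before S5 ends → S5 and S4 overlap.
S8 starts after S5 ends, so nothing later overlaps S5 either.
S4 starts before S6 ends → S6 and S4 overlap.
S8 starts after S6 ends, so nothing later overlaps S6 either.
S8 starts after S4 ends, so nothing later overlaps S4 either.
S7 starts before S8 ends → S8 and S7 overlap.
Overlapping pairs: S1 & S2, S1 & S3, S2 & S3, S2 & S5, S3 & S5, S4 & S5, S4 & S6, S5 & S6, S7 & S8 — 9 in total.

9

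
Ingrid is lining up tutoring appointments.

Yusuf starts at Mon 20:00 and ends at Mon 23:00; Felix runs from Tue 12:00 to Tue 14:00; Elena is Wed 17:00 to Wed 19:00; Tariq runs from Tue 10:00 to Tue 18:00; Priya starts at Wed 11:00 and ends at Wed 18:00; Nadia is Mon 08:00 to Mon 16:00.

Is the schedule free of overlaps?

No

Sorted by start: Nadia, Yusuf, Tariq, Felix, Priya, Elena.
Yusuf starts after Nadia ends, so Nadia has no further overlaps.
Tariq starts after Yusuf ends, so Yusuf has no further overlaps.
Felix starts before Tariq ends → Tariq and Felix overlap.
That's a conflict, so the schedule is not conflict-free.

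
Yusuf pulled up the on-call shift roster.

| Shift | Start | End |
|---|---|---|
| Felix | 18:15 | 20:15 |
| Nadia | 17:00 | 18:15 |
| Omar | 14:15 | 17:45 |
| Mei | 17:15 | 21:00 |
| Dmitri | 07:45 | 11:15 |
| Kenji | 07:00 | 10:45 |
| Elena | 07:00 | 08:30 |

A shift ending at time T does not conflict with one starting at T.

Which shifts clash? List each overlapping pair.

Dmitri & Elena, Dmitri & Kenji, Elena & Kenji, Felix & Mei, Mei & Nadia, Mei & Omar, Nadia & Omar

Check each pair: they overlap iff neither finishes before the other starts.
Sorted by start: Elena, Kenji, Dmitri, Omar, Nadia, Mei, Felix.
Kenji starts before Elena ends → Elena and Kenji overlap.
Dmitri starts before Elena ends → Elena and Dmitri overlap.
Omar starts after Elena ends; Elena is clear from here.
Dmitri starts before Kenji ends → Kenji and Dmitri overlap.
Omar starts after Kenji ends; Kenji is clear from here.
Omar starts after Dmitri ends; Dmitri is clear from here.
Nadia starts before Omar ends → Omar and Nadia overlap.
Mei starts before Omar ends → Omar and Mei overlap.
Felix starts after Omar ends.
Mei starts before Nadia ends → Nadia and Mei overlap.
Felix starts exactly when Nadia ends (back-to-back, no overlap).
Felix starts before Mei ends → Mei and Felix overlap.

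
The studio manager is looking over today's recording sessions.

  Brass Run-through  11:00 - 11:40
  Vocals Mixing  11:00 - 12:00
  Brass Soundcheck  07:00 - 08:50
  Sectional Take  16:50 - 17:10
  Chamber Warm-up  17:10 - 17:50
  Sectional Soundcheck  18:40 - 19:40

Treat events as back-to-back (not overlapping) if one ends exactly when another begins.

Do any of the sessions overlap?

Sorted by start: Brass Soundcheck, Brass Run-through, Vocals Mixing, Sectional Take, Chamber Warm-up, Sectional Soundcheck.
Brass Run-through starts after Brass Soundcheck ends — done with Brass Soundcheck.
Vocals Mixing starts before Brass Run-through ends → Brass Run-through and Vocals Mixing overlap.
That's a conflict, so the schedule is not conflict-free.

Yes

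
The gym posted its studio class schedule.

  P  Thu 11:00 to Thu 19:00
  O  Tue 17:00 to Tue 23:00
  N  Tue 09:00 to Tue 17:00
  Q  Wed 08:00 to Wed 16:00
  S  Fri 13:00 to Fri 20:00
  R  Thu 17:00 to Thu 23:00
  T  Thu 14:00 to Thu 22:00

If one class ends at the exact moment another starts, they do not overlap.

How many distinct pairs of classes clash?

Sorted by start: N, O, Q, P, T, R, S.
O starts exactly when N ends (back-to-back, no overlap), so N has no further overlaps.
Q starts after O ends, so O has no further overlaps.
P starts after Q ends, so Q has no further overlaps.
T starts before P ends → P and T overlap.
R starts before P ends → P and R overlap.
S starts after P ends.
R starts before T ends → T and R overlap.
S starts after T ends.
S starts after R ends.
Overlapping pairs: P & R, P & T, R & T — 3 in total.

3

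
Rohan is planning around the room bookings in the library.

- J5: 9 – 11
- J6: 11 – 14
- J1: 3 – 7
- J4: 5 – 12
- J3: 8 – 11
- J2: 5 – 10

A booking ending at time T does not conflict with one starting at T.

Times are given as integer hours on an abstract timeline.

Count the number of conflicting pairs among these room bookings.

9

Sorted by start: J1, J2, J4, J3, J5, J6.
J2 starts before J1 ends → J1 and J2 overlap.
J4 starts before J1 ends → J1 and J4 overlap.
J3 starts after J1 ends, so nothing later overlaps J1 either.
J4 starts before J2 ends → J2 and J4 overlap.
J3 starts before J2 ends → J2 and J3 overlap.
J5 starts before J2 ends → J2 and J5 overlap.
J6 starts after J2 ends.
J3 starts before J4 ends → J4 and J3 overlap.
J5 starts before J4 ends → J4 and J5 overlap.
J6 starts before J4 ends → J4 and J6 overlap.
J5 starts before J3 ends → J3 and J5 overlap.
J6 starts exactly when J3 ends (back-to-back, no overlap).
J6 starts exactly when J5 ends (back-to-back, no overlap).
Overlapping pairs: J1 & J2, J1 & J4, J2 & J3, J2 & J4, J2 & J5, J3 & J4, J3 & J5, J4 & J5, J4 & J6 — 9 in total.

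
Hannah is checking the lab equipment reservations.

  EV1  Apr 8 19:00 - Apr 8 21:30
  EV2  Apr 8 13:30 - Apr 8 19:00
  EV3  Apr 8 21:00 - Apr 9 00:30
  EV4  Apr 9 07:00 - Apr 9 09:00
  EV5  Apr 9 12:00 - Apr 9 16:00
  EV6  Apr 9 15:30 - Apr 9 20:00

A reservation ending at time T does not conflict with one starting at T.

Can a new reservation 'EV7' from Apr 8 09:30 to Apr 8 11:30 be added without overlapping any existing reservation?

Yes — the slot is free

EV2: starts Apr 8 13:30 at or after EV7 ends Apr 8 11:30 → clear.
EV1: starts Apr 8 19:00 at or after EV7 ends Apr 8 11:30 → clear.
EV3: starts Apr 8 21:00 at or after EV7 ends Apr 8 11:30 → clear.
EV4: starts Apr 9 07:00 at or after EV7 ends Apr 8 11:30 → clear.
EV5: starts Apr 9 12:00 at or after EV7 ends Apr 8 11:30 → clear.
EV6: starts Apr 9 15:30 at or after EV7 ends Apr 8 11:30 → clear.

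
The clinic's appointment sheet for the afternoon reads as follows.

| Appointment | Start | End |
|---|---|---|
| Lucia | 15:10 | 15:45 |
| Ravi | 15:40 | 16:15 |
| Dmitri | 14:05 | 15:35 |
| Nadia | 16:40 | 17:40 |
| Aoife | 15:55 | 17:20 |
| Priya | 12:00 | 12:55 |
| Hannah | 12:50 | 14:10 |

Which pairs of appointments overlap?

Aoife & Nadia, Aoife & Ravi, Dmitri & Hannah, Dmitri & Lucia, Hannah & Priya, Lucia & Ravi

Two intervals overlap when each starts before the other ends.
Sorted by start: Priya, Hannah, Dmitri, Lucia, Ravi, Aoife, Nadia.
Hannah starts before Priya ends → Priya and Hannah overlap.
Dmitri starts after Priya ends; Priya is clear from here.
Dmitri starts before Hannah ends → Hannah and Dmitri overlap.
Lucia starts after Hannah ends; Hannah is clear from here.
Lucia starts before Dmitri ends → Dmitri and Lucia overlap.
Ravi starts after Dmitri ends; Dmitri is clear from here.
Ravi starts before Lucia ends → Lucia and Ravi overlap.
Aoife starts after Lucia ends; Lucia is clear from here.
Aoife starts before Ravi ends → Ravi and Aoife overlap.
Nadia starts after Ravi ends.
Nadia starts before Aoife ends → Aoife and Nadia overlap.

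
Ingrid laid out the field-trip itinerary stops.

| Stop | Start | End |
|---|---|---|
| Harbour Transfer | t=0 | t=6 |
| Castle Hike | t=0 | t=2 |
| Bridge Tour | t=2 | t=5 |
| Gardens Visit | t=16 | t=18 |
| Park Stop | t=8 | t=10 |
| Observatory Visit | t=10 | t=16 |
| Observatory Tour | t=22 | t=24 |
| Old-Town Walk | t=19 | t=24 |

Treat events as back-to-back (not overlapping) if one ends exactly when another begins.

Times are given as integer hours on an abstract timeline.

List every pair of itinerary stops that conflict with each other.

Bridge Tour & Harbour Transfer, Castle Hike & Harbour Transfer, Observatory Tour & Old-Town Walk

Sorted by start: Harbour Transfer, Castle Hike, Bridge Tour, Park Stop, Observatory Visit, Gardens Visit, Old-Town Walk, Observatory Tour.
Castle Hike starts before Harbour Transfer ends → Harbour Transfer and Castle Hike overlap.
Bridge Tour starts before Harbour Transfer ends → Harbour Transfer and Bridge Tour overlap.
Park Stop starts after Harbour Transfer ends, so Harbour Transfer has no further overlaps.
Bridge Tour starts exactly when Castle Hike ends (back-to-back, no overlap), so Castle Hike has no further overlaps.
Park Stop starts after Bridge Tour ends, so Bridge Tour has no further overlaps.
Observatory Visit starts exactly when Park Stop ends (back-to-back, no overlap), so Park Stop has no further overlaps.
Gardens Visit starts exactly when Observatory Visit ends (back-to-back, no overlap), so Observatory Visit has no further overlaps.
Old-Town Walk starts after Gardens Visit ends, so Gardens Visit has no further overlaps.
Observatory Tour starts before Old-Town Walk ends → Old-Town Walk and Observatory Tour overlap.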